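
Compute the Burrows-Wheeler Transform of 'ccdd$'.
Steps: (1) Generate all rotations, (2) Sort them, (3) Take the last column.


Rotations (sorted):
  0: $ccdd -> last char: d
  1: ccdd$ -> last char: $
  2: cdd$c -> last char: c
  3: d$ccd -> last char: d
  4: dd$cc -> last char: c


BWT = d$cdc


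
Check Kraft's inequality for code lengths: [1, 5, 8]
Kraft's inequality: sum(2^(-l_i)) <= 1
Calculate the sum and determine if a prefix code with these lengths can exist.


Sum = 2^(-1) + 2^(-5) + 2^(-8)
    = 0.5 + 0.03125 + 0.00390625
    = 137/256 = 0.53515625
Since 0.53515625 <= 1, Kraft's inequality IS satisfied.
A prefix code with these lengths CAN exist.

Kraft sum = 0.53515625. Satisfied.


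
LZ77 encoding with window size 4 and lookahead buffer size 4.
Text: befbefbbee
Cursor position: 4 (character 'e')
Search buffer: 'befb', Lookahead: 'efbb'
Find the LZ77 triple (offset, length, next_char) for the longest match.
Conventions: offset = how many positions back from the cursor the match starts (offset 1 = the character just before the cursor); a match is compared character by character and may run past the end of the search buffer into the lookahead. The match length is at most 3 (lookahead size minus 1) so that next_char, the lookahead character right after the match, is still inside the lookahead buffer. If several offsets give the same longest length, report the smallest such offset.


Try each offset into the search buffer:
  offset=1 (pos 3, char 'b'): match length 0
  offset=2 (pos 2, char 'f'): match length 0
  offset=3 (pos 1, char 'e'): match length 3
  offset=4 (pos 0, char 'b'): match length 0
Longest match has length 3 at offset 3.
next_char = character at position 4 + 3 = 7 -> 'b'

Best match: offset=3, length=3 (matching 'efb' starting at position 1)
LZ77 triple: (3, 3, 'b')


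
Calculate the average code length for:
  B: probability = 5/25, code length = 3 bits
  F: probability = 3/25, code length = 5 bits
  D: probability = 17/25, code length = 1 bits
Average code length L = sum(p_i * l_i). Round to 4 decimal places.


Weighted contributions p_i * l_i:
  B: (5/25) * 3 = 15/25
  F: (3/25) * 5 = 15/25
  D: (17/25) * 1 = 17/25
Sum = (15 + 15 + 17)/25 = 47/25

L = 47/25 = 1.8800 bits/symbol


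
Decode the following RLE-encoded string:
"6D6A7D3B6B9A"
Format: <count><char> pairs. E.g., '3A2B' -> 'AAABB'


Expanding each <count><char> pair:
  6D -> 'DDDDDD'
  6A -> 'AAAAAA'
  7D -> 'DDDDDDD'
  3B -> 'BBB'
  6B -> 'BBBBBB'
  9A -> 'AAAAAAAAA'

Decoded = DDDDDDAAAAAADDDDDDDBBBBBBBBBAAAAAAAAA


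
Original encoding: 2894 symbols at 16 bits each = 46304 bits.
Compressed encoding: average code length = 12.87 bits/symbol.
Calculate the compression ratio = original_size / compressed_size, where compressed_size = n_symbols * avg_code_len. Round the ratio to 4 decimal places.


original_size = n_symbols * orig_bits = 2894 * 16 = 46304 bits
compressed_size = n_symbols * avg_code_len = 2894 * 12.87 = 37245.78 bits
ratio = original_size / compressed_size = 46304 / 37245.78 = 1.2432

Compression ratio = 1.2432


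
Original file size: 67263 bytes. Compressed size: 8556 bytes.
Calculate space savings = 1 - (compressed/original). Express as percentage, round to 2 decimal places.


ratio = compressed/original = 8556/67263 = 0.127202
savings = 1 - ratio = 1 - 0.127202 = 0.872798
as a percentage: 0.872798 * 100 = 87.28%

Space savings = 1 - 8556/67263 = 87.28%


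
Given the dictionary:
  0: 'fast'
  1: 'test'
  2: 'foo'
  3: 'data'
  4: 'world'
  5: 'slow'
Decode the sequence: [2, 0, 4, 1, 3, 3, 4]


Look up each index in the dictionary:
  2 -> 'foo'
  0 -> 'fast'
  4 -> 'world'
  1 -> 'test'
  3 -> 'data'
  3 -> 'data'
  4 -> 'world'

Decoded: "foo fast world test data data world"


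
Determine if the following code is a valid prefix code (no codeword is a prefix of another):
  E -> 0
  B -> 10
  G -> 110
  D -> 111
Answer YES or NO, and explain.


Checking each pair (does one codeword prefix another?):
  E='0' vs B='10': no prefix
  E='0' vs G='110': no prefix
  E='0' vs D='111': no prefix
  B='10' vs E='0': no prefix
  B='10' vs G='110': no prefix
  B='10' vs D='111': no prefix
  G='110' vs E='0': no prefix
  G='110' vs B='10': no prefix
  G='110' vs D='111': no prefix
  D='111' vs E='0': no prefix
  D='111' vs B='10': no prefix
  D='111' vs G='110': no prefix
No violation found over all pairs.

YES -- this is a valid prefix code. No codeword is a prefix of any other codeword.


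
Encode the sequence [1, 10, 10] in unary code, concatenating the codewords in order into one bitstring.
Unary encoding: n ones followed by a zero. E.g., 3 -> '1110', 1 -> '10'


Encode each number as n ones followed by a terminating 0:
  1 -> 10 (2 bits)
  10 -> 11111111110 (11 bits)
  10 -> 11111111110 (11 bits)
Total length = 2 + 11 + 11 = 24 bits.

Unary([1, 10, 10]) = 101111111111011111111110 (24 bits)


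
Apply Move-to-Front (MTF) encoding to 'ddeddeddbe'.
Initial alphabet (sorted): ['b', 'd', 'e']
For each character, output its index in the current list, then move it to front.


MTF encoding:
'd': index 1 in ['b', 'd', 'e'] -> ['d', 'b', 'e']
'd': index 0 in ['d', 'b', 'e'] -> ['d', 'b', 'e']
'e': index 2 in ['d', 'b', 'e'] -> ['e', 'd', 'b']
'd': index 1 in ['e', 'd', 'b'] -> ['d', 'e', 'b']
'd': index 0 in ['d', 'e', 'b'] -> ['d', 'e', 'b']
'e': index 1 in ['d', 'e', 'b'] -> ['e', 'd', 'b']
'd': index 1 in ['e', 'd', 'b'] -> ['d', 'e', 'b']
'd': index 0 in ['d', 'e', 'b'] -> ['d', 'e', 'b']
'b': index 2 in ['d', 'e', 'b'] -> ['b', 'd', 'e']
'e': index 2 in ['b', 'd', 'e'] -> ['e', 'b', 'd']


Output: [1, 0, 2, 1, 0, 1, 1, 0, 2, 2]


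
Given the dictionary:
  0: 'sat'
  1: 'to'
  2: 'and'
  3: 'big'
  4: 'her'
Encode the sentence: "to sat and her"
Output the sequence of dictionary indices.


Look up each word in the dictionary:
  'to' -> 1
  'sat' -> 0
  'and' -> 2
  'her' -> 4

Encoded: [1, 0, 2, 4]


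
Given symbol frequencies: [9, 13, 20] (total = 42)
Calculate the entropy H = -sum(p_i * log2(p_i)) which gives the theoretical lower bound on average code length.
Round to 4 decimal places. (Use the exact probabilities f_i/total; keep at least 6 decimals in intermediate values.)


Per-symbol terms -p_i * log2(p_i) with p_i = f_i/42:
  p = 9/42 = 0.214286: log2(p) = -2.222392, -p*log2(p) = 0.476227
  p = 13/42 = 0.309524: log2(p) = -1.691878, -p*log2(p) = 0.523676
  p = 20/42 = 0.476190: log2(p) = -1.070389, -p*log2(p) = 0.509709
H = 0.476227 + 0.523676 + 0.509709 = 1.509612

H = 1.5096 bits/symbol


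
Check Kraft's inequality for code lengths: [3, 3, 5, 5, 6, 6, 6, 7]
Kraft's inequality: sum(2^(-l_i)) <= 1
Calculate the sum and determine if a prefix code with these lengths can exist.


Sum = 2^(-3) + 2^(-3) + 2^(-5) + 2^(-5) + 2^(-6) + 2^(-6) + 2^(-6) + 2^(-7)
    = 0.125 + 0.125 + 0.03125 + 0.03125 + 0.015625 + 0.015625 + 0.015625 + 0.0078125
    = 47/128 = 0.3671875
Since 0.3671875 <= 1, Kraft's inequality IS satisfied.
A prefix code with these lengths CAN exist.

Kraft sum = 0.3671875. Satisfied.


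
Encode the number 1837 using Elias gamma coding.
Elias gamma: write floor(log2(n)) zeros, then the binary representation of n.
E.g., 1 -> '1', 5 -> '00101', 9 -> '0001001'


num_bits = floor(log2(1837)) + 1 = 11
leading_zeros = num_bits - 1 = 10
binary(1837) = 11100101101

Elias gamma(1837) = '0000000000' + '11100101101' = 000000000011100101101 (21 bits)


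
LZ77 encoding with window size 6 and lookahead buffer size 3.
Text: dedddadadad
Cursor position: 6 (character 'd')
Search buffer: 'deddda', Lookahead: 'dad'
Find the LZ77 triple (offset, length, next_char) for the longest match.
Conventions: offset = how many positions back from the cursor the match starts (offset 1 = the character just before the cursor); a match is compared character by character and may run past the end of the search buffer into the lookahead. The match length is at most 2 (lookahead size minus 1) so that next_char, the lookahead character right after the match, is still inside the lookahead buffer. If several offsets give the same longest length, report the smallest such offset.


Try each offset into the search buffer:
  offset=1 (pos 5, char 'a'): match length 0
  offset=2 (pos 4, char 'd'): match length 2
  offset=3 (pos 3, char 'd'): match length 1
  offset=4 (pos 2, char 'd'): match length 1
  offset=5 (pos 1, char 'e'): match length 0
  offset=6 (pos 0, char 'd'): match length 1
Longest match has length 2 at offset 2.
next_char = character at position 6 + 2 = 8 -> 'd'

Best match: offset=2, length=2 (matching 'da' starting at position 4)
LZ77 triple: (2, 2, 'd')


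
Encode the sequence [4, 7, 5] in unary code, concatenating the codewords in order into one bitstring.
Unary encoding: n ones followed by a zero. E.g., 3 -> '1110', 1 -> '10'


Encode each number as n ones followed by a terminating 0:
  4 -> 11110 (5 bits)
  7 -> 11111110 (8 bits)
  5 -> 111110 (6 bits)
Total length = 5 + 8 + 6 = 19 bits.

Unary([4, 7, 5]) = 1111011111110111110 (19 bits)


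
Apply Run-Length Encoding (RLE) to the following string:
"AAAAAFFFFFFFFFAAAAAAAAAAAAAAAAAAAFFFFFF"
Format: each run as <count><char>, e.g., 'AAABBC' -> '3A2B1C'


Scanning runs left to right:
  i=0: run of 'A' x 5 -> '5A'
  i=5: run of 'F' x 9 -> '9F'
  i=14: run of 'A' x 19 -> '19A'
  i=33: run of 'F' x 6 -> '6F'

RLE = 5A9F19A6F


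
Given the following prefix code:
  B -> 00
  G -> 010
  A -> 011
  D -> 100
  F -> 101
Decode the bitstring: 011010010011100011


Decoding step by step:
Bits 011 -> A
Bits 010 -> G
Bits 010 -> G
Bits 011 -> A
Bits 100 -> D
Bits 011 -> A


Decoded message: AGGADA


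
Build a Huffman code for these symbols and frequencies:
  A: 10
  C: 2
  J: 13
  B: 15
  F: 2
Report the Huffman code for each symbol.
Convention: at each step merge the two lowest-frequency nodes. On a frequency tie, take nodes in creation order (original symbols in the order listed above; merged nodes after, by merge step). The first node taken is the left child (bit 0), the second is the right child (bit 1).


Huffman tree construction:
Step 1: Merge C(2) + F(2) = 4
Step 2: Merge (C+F)(4) + A(10) = 14
Step 3: Merge J(13) + ((C+F)+A)(14) = 27
Step 4: Merge B(15) + (J+((C+F)+A))(27) = 42
Read each symbol's code off the tree from the root (left child = 0, right child = 1).

Codes:
  A: 111 (length 3)
  C: 1100 (length 4)
  J: 10 (length 2)
  B: 0 (length 1)
  F: 1101 (length 4)
Average code length: 87/42 = 2.0714 bits/symbol


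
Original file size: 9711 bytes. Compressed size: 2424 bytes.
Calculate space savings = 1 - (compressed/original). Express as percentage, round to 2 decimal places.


ratio = compressed/original = 2424/9711 = 0.249614
savings = 1 - ratio = 1 - 0.249614 = 0.750386
as a percentage: 0.750386 * 100 = 75.04%

Space savings = 1 - 2424/9711 = 75.04%


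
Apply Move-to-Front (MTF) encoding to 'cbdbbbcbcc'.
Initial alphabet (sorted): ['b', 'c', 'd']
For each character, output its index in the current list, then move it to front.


MTF encoding:
'c': index 1 in ['b', 'c', 'd'] -> ['c', 'b', 'd']
'b': index 1 in ['c', 'b', 'd'] -> ['b', 'c', 'd']
'd': index 2 in ['b', 'c', 'd'] -> ['d', 'b', 'c']
'b': index 1 in ['d', 'b', 'c'] -> ['b', 'd', 'c']
'b': index 0 in ['b', 'd', 'c'] -> ['b', 'd', 'c']
'b': index 0 in ['b', 'd', 'c'] -> ['b', 'd', 'c']
'c': index 2 in ['b', 'd', 'c'] -> ['c', 'b', 'd']
'b': index 1 in ['c', 'b', 'd'] -> ['b', 'c', 'd']
'c': index 1 in ['b', 'c', 'd'] -> ['c', 'b', 'd']
'c': index 0 in ['c', 'b', 'd'] -> ['c', 'b', 'd']


Output: [1, 1, 2, 1, 0, 0, 2, 1, 1, 0]


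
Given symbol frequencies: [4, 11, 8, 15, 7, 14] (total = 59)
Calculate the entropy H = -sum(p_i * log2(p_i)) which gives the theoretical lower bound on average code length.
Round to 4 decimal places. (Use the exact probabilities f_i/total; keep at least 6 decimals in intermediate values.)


Per-symbol terms -p_i * log2(p_i) with p_i = f_i/59:
  p = 4/59 = 0.067797: log2(p) = -3.882643, -p*log2(p) = 0.263230
  p = 11/59 = 0.186441: log2(p) = -2.423211, -p*log2(p) = 0.451785
  p = 8/59 = 0.135593: log2(p) = -2.882643, -p*log2(p) = 0.390867
  p = 15/59 = 0.254237: log2(p) = -1.975752, -p*log2(p) = 0.502310
  p = 7/59 = 0.118644: log2(p) = -3.075288, -p*log2(p) = 0.364865
  p = 14/59 = 0.237288: log2(p) = -2.075288, -p*log2(p) = 0.492441
H = 0.263230 + 0.451785 + 0.390867 + 0.502310 + 0.364865 + 0.492441 = 2.465498

H = 2.4655 bits/symbol


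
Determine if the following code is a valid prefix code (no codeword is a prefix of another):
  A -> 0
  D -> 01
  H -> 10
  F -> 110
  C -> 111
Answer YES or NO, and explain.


Checking each pair (does one codeword prefix another?):
  A='0' vs D='01': prefix -- VIOLATION

NO -- this is NOT a valid prefix code. A (0) is a prefix of D (01).


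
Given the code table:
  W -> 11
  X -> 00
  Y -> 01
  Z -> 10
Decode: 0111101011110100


Decoding:
01 -> Y
11 -> W
10 -> Z
10 -> Z
11 -> W
11 -> W
01 -> Y
00 -> X


Result: YWZZWWYX


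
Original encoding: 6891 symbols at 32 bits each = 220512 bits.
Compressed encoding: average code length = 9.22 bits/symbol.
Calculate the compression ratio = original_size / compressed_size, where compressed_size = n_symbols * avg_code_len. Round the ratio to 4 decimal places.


original_size = n_symbols * orig_bits = 6891 * 32 = 220512 bits
compressed_size = n_symbols * avg_code_len = 6891 * 9.22 = 63535.02 bits
ratio = original_size / compressed_size = 220512 / 63535.02 = 3.4707

Compression ratio = 3.4707


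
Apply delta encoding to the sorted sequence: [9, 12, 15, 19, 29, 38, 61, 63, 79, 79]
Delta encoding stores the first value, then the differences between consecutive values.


First value: 9
Deltas:
  12 - 9 = 3
  15 - 12 = 3
  19 - 15 = 4
  29 - 19 = 10
  38 - 29 = 9
  61 - 38 = 23
  63 - 61 = 2
  79 - 63 = 16
  79 - 79 = 0


Delta encoded: [9, 3, 3, 4, 10, 9, 23, 2, 16, 0]


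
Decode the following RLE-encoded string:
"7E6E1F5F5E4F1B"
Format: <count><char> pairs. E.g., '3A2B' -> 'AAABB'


Expanding each <count><char> pair:
  7E -> 'EEEEEEE'
  6E -> 'EEEEEE'
  1F -> 'F'
  5F -> 'FFFFF'
  5E -> 'EEEEE'
  4F -> 'FFFF'
  1B -> 'B'

Decoded = EEEEEEEEEEEEEFFFFFFEEEEEFFFFB


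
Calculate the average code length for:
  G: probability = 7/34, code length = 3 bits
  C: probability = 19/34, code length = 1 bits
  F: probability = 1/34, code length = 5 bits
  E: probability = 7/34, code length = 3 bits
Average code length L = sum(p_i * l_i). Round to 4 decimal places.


Weighted contributions p_i * l_i:
  G: (7/34) * 3 = 21/34
  C: (19/34) * 1 = 19/34
  F: (1/34) * 5 = 5/34
  E: (7/34) * 3 = 21/34
Sum = (21 + 19 + 5 + 21)/34 = 66/34

L = 66/34 = 1.9412 bits/symbol


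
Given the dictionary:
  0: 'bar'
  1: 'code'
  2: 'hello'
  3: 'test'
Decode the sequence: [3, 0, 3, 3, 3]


Look up each index in the dictionary:
  3 -> 'test'
  0 -> 'bar'
  3 -> 'test'
  3 -> 'test'
  3 -> 'test'

Decoded: "test bar test test test"


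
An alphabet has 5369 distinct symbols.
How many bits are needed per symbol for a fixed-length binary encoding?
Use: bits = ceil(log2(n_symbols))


log2(5369) = 12.3904
Bracket: 2^12 = 4096 < 5369 <= 2^13 = 8192
So ceil(log2(5369)) = 13

bits = ceil(log2(5369)) = ceil(12.3904) = 13 bits


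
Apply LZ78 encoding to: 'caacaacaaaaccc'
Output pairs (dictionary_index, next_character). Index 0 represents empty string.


LZ78 encoding steps:
Dictionary: {0: ''}
Step 1: w='' (idx 0), next='c' -> output (0, 'c'), add 'c' as idx 1
Step 2: w='' (idx 0), next='a' -> output (0, 'a'), add 'a' as idx 2
Step 3: w='a' (idx 2), next='c' -> output (2, 'c'), add 'ac' as idx 3
Step 4: w='a' (idx 2), next='a' -> output (2, 'a'), add 'aa' as idx 4
Step 5: w='c' (idx 1), next='a' -> output (1, 'a'), add 'ca' as idx 5
Step 6: w='aa' (idx 4), next='a' -> output (4, 'a'), add 'aaa' as idx 6
Step 7: w='c' (idx 1), next='c' -> output (1, 'c'), add 'cc' as idx 7
Step 8: w='c' (idx 1), end of input -> output (1, '')


Encoded: [(0, 'c'), (0, 'a'), (2, 'c'), (2, 'a'), (1, 'a'), (4, 'a'), (1, 'c'), (1, '')]


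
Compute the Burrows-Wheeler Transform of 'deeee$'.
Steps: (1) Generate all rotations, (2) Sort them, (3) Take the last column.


Rotations (sorted):
  0: $deeee -> last char: e
  1: deeee$ -> last char: $
  2: e$deee -> last char: e
  3: ee$dee -> last char: e
  4: eee$de -> last char: e
  5: eeee$d -> last char: d


BWT = e$eeed


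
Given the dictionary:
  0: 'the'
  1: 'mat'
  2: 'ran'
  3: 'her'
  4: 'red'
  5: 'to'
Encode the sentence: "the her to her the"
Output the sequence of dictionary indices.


Look up each word in the dictionary:
  'the' -> 0
  'her' -> 3
  'to' -> 5
  'her' -> 3
  'the' -> 0

Encoded: [0, 3, 5, 3, 0]


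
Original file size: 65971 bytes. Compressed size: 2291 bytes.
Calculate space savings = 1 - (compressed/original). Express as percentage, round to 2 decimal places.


ratio = compressed/original = 2291/65971 = 0.034727
savings = 1 - ratio = 1 - 0.034727 = 0.965273
as a percentage: 0.965273 * 100 = 96.53%

Space savings = 1 - 2291/65971 = 96.53%


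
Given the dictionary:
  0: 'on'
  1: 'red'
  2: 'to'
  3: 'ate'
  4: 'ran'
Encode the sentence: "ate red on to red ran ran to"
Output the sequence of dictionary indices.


Look up each word in the dictionary:
  'ate' -> 3
  'red' -> 1
  'on' -> 0
  'to' -> 2
  'red' -> 1
  'ran' -> 4
  'ran' -> 4
  'to' -> 2

Encoded: [3, 1, 0, 2, 1, 4, 4, 2]


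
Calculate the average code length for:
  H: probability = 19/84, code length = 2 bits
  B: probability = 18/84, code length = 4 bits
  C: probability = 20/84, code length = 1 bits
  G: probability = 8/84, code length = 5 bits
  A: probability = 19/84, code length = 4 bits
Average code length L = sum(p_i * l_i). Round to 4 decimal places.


Weighted contributions p_i * l_i:
  H: (19/84) * 2 = 38/84
  B: (18/84) * 4 = 72/84
  C: (20/84) * 1 = 20/84
  G: (8/84) * 5 = 40/84
  A: (19/84) * 4 = 76/84
Sum = (38 + 72 + 20 + 40 + 76)/84 = 246/84

L = 246/84 = 2.9286 bits/symbol


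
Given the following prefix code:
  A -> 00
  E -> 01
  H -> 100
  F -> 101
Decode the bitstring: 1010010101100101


Decoding step by step:
Bits 101 -> F
Bits 00 -> A
Bits 101 -> F
Bits 01 -> E
Bits 100 -> H
Bits 101 -> F


Decoded message: FAFEHF


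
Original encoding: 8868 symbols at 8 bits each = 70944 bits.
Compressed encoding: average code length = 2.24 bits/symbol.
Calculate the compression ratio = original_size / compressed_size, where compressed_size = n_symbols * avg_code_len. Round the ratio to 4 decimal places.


original_size = n_symbols * orig_bits = 8868 * 8 = 70944 bits
compressed_size = n_symbols * avg_code_len = 8868 * 2.24 = 19864.32 bits
ratio = original_size / compressed_size = 70944 / 19864.32 = 3.5714

Compression ratio = 3.5714


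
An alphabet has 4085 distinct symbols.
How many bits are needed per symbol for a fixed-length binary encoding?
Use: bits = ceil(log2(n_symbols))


log2(4085) = 11.9961
Bracket: 2^11 = 2048 < 4085 <= 2^12 = 4096
So ceil(log2(4085)) = 12

bits = ceil(log2(4085)) = ceil(11.9961) = 12 bits


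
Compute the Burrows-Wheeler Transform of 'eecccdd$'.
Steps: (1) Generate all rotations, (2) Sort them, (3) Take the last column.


Rotations (sorted):
  0: $eecccdd -> last char: d
  1: cccdd$ee -> last char: e
  2: ccdd$eec -> last char: c
  3: cdd$eecc -> last char: c
  4: d$eecccd -> last char: d
  5: dd$eeccc -> last char: c
  6: ecccdd$e -> last char: e
  7: eecccdd$ -> last char: $


BWT = deccdce$


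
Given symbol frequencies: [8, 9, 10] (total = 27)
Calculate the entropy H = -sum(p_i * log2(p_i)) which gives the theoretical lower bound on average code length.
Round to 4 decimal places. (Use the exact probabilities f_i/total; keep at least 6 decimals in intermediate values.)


Per-symbol terms -p_i * log2(p_i) with p_i = f_i/27:
  p = 8/27 = 0.296296: log2(p) = -1.754888, -p*log2(p) = 0.519967
  p = 9/27 = 0.333333: log2(p) = -1.584963, -p*log2(p) = 0.528321
  p = 10/27 = 0.370370: log2(p) = -1.432959, -p*log2(p) = 0.530726
H = 0.519967 + 0.528321 + 0.530726 = 1.579014

H = 1.579 bits/symbol


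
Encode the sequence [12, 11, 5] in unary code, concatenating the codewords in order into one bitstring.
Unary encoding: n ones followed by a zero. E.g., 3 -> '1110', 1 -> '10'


Encode each number as n ones followed by a terminating 0:
  12 -> 1111111111110 (13 bits)
  11 -> 111111111110 (12 bits)
  5 -> 111110 (6 bits)
Total length = 13 + 12 + 6 = 31 bits.

Unary([12, 11, 5]) = 1111111111110111111111110111110 (31 bits)


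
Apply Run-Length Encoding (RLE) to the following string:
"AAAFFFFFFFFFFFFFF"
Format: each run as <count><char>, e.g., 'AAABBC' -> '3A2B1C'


Scanning runs left to right:
  i=0: run of 'A' x 3 -> '3A'
  i=3: run of 'F' x 14 -> '14F'

RLE = 3A14F


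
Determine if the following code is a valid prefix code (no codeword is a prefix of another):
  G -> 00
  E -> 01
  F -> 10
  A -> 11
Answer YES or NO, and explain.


Checking each pair (does one codeword prefix another?):
  G='00' vs E='01': no prefix
  G='00' vs F='10': no prefix
  G='00' vs A='11': no prefix
  E='01' vs G='00': no prefix
  E='01' vs F='10': no prefix
  E='01' vs A='11': no prefix
  F='10' vs G='00': no prefix
  F='10' vs E='01': no prefix
  F='10' vs A='11': no prefix
  A='11' vs G='00': no prefix
  A='11' vs E='01': no prefix
  A='11' vs F='10': no prefix
No violation found over all pairs.

YES -- this is a valid prefix code. No codeword is a prefix of any other codeword.


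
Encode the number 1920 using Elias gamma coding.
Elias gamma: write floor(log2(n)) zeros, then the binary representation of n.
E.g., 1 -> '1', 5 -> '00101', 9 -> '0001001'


num_bits = floor(log2(1920)) + 1 = 11
leading_zeros = num_bits - 1 = 10
binary(1920) = 11110000000

Elias gamma(1920) = '0000000000' + '11110000000' = 000000000011110000000 (21 bits)


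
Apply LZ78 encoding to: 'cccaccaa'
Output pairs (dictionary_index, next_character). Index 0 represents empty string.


LZ78 encoding steps:
Dictionary: {0: ''}
Step 1: w='' (idx 0), next='c' -> output (0, 'c'), add 'c' as idx 1
Step 2: w='c' (idx 1), next='c' -> output (1, 'c'), add 'cc' as idx 2
Step 3: w='' (idx 0), next='a' -> output (0, 'a'), add 'a' as idx 3
Step 4: w='cc' (idx 2), next='a' -> output (2, 'a'), add 'cca' as idx 4
Step 5: w='a' (idx 3), end of input -> output (3, '')


Encoded: [(0, 'c'), (1, 'c'), (0, 'a'), (2, 'a'), (3, '')]


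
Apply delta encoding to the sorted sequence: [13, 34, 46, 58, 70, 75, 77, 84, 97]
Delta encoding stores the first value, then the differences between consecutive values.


First value: 13
Deltas:
  34 - 13 = 21
  46 - 34 = 12
  58 - 46 = 12
  70 - 58 = 12
  75 - 70 = 5
  77 - 75 = 2
  84 - 77 = 7
  97 - 84 = 13


Delta encoded: [13, 21, 12, 12, 12, 5, 2, 7, 13]


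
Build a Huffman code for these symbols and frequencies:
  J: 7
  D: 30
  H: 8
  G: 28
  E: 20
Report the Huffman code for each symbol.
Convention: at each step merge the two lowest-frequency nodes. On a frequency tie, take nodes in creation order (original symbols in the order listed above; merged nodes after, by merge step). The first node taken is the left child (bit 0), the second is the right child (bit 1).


Huffman tree construction:
Step 1: Merge J(7) + H(8) = 15
Step 2: Merge (J+H)(15) + E(20) = 35
Step 3: Merge G(28) + D(30) = 58
Step 4: Merge ((J+H)+E)(35) + (G+D)(58) = 93
Read each symbol's code off the tree from the root (left child = 0, right child = 1).

Codes:
  J: 000 (length 3)
  D: 11 (length 2)
  H: 001 (length 3)
  G: 10 (length 2)
  E: 01 (length 2)
Average code length: 201/93 = 2.1613 bits/symbol


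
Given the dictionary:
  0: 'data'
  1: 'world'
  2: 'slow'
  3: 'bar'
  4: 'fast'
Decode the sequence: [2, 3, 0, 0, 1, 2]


Look up each index in the dictionary:
  2 -> 'slow'
  3 -> 'bar'
  0 -> 'data'
  0 -> 'data'
  1 -> 'world'
  2 -> 'slow'

Decoded: "slow bar data data world slow"


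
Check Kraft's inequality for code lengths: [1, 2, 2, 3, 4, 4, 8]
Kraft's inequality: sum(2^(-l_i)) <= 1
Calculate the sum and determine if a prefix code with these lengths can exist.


Sum = 2^(-1) + 2^(-2) + 2^(-2) + 2^(-3) + 2^(-4) + 2^(-4) + 2^(-8)
    = 0.5 + 0.25 + 0.25 + 0.125 + 0.0625 + 0.0625 + 0.00390625
    = 321/256 = 1.25390625
Since 1.25390625 > 1, Kraft's inequality is NOT satisfied.
A prefix code with these lengths CANNOT exist.

Kraft sum = 1.25390625. Not satisfied.


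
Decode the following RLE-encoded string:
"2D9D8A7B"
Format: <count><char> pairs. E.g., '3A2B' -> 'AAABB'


Expanding each <count><char> pair:
  2D -> 'DD'
  9D -> 'DDDDDDDDD'
  8A -> 'AAAAAAAA'
  7B -> 'BBBBBBB'

Decoded = DDDDDDDDDDDAAAAAAAABBBBBBB


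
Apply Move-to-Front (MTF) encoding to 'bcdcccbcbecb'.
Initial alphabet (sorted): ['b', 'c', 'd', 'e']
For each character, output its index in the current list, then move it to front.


MTF encoding:
'b': index 0 in ['b', 'c', 'd', 'e'] -> ['b', 'c', 'd', 'e']
'c': index 1 in ['b', 'c', 'd', 'e'] -> ['c', 'b', 'd', 'e']
'd': index 2 in ['c', 'b', 'd', 'e'] -> ['d', 'c', 'b', 'e']
'c': index 1 in ['d', 'c', 'b', 'e'] -> ['c', 'd', 'b', 'e']
'c': index 0 in ['c', 'd', 'b', 'e'] -> ['c', 'd', 'b', 'e']
'c': index 0 in ['c', 'd', 'b', 'e'] -> ['c', 'd', 'b', 'e']
'b': index 2 in ['c', 'd', 'b', 'e'] -> ['b', 'c', 'd', 'e']
'c': index 1 in ['b', 'c', 'd', 'e'] -> ['c', 'b', 'd', 'e']
'b': index 1 in ['c', 'b', 'd', 'e'] -> ['b', 'c', 'd', 'e']
'e': index 3 in ['b', 'c', 'd', 'e'] -> ['e', 'b', 'c', 'd']
'c': index 2 in ['e', 'b', 'c', 'd'] -> ['c', 'e', 'b', 'd']
'b': index 2 in ['c', 'e', 'b', 'd'] -> ['b', 'c', 'e', 'd']


Output: [0, 1, 2, 1, 0, 0, 2, 1, 1, 3, 2, 2]


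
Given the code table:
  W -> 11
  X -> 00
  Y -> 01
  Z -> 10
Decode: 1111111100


Decoding:
11 -> W
11 -> W
11 -> W
11 -> W
00 -> X


Result: WWWWX


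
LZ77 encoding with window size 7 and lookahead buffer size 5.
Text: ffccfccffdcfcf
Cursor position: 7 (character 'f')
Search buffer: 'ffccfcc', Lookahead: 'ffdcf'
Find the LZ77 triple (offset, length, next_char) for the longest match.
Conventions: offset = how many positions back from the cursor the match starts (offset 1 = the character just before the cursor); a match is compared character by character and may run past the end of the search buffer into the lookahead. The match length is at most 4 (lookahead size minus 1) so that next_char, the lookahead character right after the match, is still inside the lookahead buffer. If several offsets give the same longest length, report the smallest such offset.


Try each offset into the search buffer:
  offset=1 (pos 6, char 'c'): match length 0
  offset=2 (pos 5, char 'c'): match length 0
  offset=3 (pos 4, char 'f'): match length 1
  offset=4 (pos 3, char 'c'): match length 0
  offset=5 (pos 2, char 'c'): match length 0
  offset=6 (pos 1, char 'f'): match length 1
  offset=7 (pos 0, char 'f'): match length 2
Longest match has length 2 at offset 7.
next_char = character at position 7 + 2 = 9 -> 'd'

Best match: offset=7, length=2 (matching 'ff' starting at position 0)
LZ77 triple: (7, 2, 'd')


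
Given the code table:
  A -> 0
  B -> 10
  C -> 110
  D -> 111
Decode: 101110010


Decoding:
10 -> B
111 -> D
0 -> A
0 -> A
10 -> B


Result: BDAAB


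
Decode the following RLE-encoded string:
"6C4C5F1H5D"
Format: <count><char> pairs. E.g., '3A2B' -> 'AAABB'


Expanding each <count><char> pair:
  6C -> 'CCCCCC'
  4C -> 'CCCC'
  5F -> 'FFFFF'
  1H -> 'H'
  5D -> 'DDDDD'

Decoded = CCCCCCCCCCFFFFFHDDDDD


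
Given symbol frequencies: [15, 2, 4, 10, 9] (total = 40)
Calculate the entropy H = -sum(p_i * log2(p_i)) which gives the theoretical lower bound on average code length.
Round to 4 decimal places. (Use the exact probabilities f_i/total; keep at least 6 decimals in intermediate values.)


Per-symbol terms -p_i * log2(p_i) with p_i = f_i/40:
  p = 15/40 = 0.375000: log2(p) = -1.415037, -p*log2(p) = 0.530639
  p = 2/40 = 0.050000: log2(p) = -4.321928, -p*log2(p) = 0.216096
  p = 4/40 = 0.100000: log2(p) = -3.321928, -p*log2(p) = 0.332193
  p = 10/40 = 0.250000: log2(p) = -2.000000, -p*log2(p) = 0.500000
  p = 9/40 = 0.225000: log2(p) = -2.152003, -p*log2(p) = 0.484201
H = 0.530639 + 0.216096 + 0.332193 + 0.500000 + 0.484201 = 2.063129

H = 2.0631 bits/symbol


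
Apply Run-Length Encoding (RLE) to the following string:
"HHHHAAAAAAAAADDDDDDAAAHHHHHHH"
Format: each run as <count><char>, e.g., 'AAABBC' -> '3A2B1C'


Scanning runs left to right:
  i=0: run of 'H' x 4 -> '4H'
  i=4: run of 'A' x 9 -> '9A'
  i=13: run of 'D' x 6 -> '6D'
  i=19: run of 'A' x 3 -> '3A'
  i=22: run of 'H' x 7 -> '7H'

RLE = 4H9A6D3A7H


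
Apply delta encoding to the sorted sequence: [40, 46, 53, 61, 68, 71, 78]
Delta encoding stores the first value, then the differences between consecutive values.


First value: 40
Deltas:
  46 - 40 = 6
  53 - 46 = 7
  61 - 53 = 8
  68 - 61 = 7
  71 - 68 = 3
  78 - 71 = 7


Delta encoded: [40, 6, 7, 8, 7, 3, 7]


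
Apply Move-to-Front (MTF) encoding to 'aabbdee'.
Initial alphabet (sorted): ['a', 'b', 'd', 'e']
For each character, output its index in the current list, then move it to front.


MTF encoding:
'a': index 0 in ['a', 'b', 'd', 'e'] -> ['a', 'b', 'd', 'e']
'a': index 0 in ['a', 'b', 'd', 'e'] -> ['a', 'b', 'd', 'e']
'b': index 1 in ['a', 'b', 'd', 'e'] -> ['b', 'a', 'd', 'e']
'b': index 0 in ['b', 'a', 'd', 'e'] -> ['b', 'a', 'd', 'e']
'd': index 2 in ['b', 'a', 'd', 'e'] -> ['d', 'b', 'a', 'e']
'e': index 3 in ['d', 'b', 'a', 'e'] -> ['e', 'd', 'b', 'a']
'e': index 0 in ['e', 'd', 'b', 'a'] -> ['e', 'd', 'b', 'a']


Output: [0, 0, 1, 0, 2, 3, 0]


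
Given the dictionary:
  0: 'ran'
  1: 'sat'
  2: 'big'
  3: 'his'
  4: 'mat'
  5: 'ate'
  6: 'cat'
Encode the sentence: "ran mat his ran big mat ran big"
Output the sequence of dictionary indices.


Look up each word in the dictionary:
  'ran' -> 0
  'mat' -> 4
  'his' -> 3
  'ran' -> 0
  'big' -> 2
  'mat' -> 4
  'ran' -> 0
  'big' -> 2

Encoded: [0, 4, 3, 0, 2, 4, 0, 2]


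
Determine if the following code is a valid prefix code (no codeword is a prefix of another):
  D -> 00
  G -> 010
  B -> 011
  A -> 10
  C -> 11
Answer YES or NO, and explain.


Checking each pair (does one codeword prefix another?):
  D='00' vs G='010': no prefix
  D='00' vs B='011': no prefix
  D='00' vs A='10': no prefix
  D='00' vs C='11': no prefix
  G='010' vs D='00': no prefix
  G='010' vs B='011': no prefix
  G='010' vs A='10': no prefix
  G='010' vs C='11': no prefix
  B='011' vs D='00': no prefix
  B='011' vs G='010': no prefix
  B='011' vs A='10': no prefix
  B='011' vs C='11': no prefix
  A='10' vs D='00': no prefix
  A='10' vs G='010': no prefix
  A='10' vs B='011': no prefix
  A='10' vs C='11': no prefix
  C='11' vs D='00': no prefix
  C='11' vs G='010': no prefix
  C='11' vs B='011': no prefix
  C='11' vs A='10': no prefix
No violation found over all pairs.

YES -- this is a valid prefix code. No codeword is a prefix of any other codeword.


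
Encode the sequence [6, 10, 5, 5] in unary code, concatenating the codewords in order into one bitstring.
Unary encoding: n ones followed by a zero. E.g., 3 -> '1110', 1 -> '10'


Encode each number as n ones followed by a terminating 0:
  6 -> 1111110 (7 bits)
  10 -> 11111111110 (11 bits)
  5 -> 111110 (6 bits)
  5 -> 111110 (6 bits)
Total length = 7 + 11 + 6 + 6 = 30 bits.

Unary([6, 10, 5, 5]) = 111111011111111110111110111110 (30 bits)


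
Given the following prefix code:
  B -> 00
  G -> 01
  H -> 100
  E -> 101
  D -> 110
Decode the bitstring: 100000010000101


Decoding step by step:
Bits 100 -> H
Bits 00 -> B
Bits 00 -> B
Bits 100 -> H
Bits 00 -> B
Bits 101 -> E


Decoded message: HBBHBE


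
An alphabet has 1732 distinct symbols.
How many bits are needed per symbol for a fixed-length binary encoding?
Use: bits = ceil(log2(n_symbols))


log2(1732) = 10.7582
Bracket: 2^10 = 1024 < 1732 <= 2^11 = 2048
So ceil(log2(1732)) = 11

bits = ceil(log2(1732)) = ceil(10.7582) = 11 bits


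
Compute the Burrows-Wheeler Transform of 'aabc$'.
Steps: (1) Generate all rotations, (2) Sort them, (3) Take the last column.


Rotations (sorted):
  0: $aabc -> last char: c
  1: aabc$ -> last char: $
  2: abc$a -> last char: a
  3: bc$aa -> last char: a
  4: c$aab -> last char: b


BWT = c$aab


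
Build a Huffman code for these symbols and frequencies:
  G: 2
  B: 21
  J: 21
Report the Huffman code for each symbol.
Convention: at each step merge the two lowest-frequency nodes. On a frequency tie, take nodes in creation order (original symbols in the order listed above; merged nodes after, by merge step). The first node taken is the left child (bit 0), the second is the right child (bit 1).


Huffman tree construction:
Step 1: Merge G(2) + B(21) = 23
Step 2: Merge J(21) + (G+B)(23) = 44
Read each symbol's code off the tree from the root (left child = 0, right child = 1).

Codes:
  G: 10 (length 2)
  B: 11 (length 2)
  J: 0 (length 1)
Average code length: 67/44 = 1.5227 bits/symbol


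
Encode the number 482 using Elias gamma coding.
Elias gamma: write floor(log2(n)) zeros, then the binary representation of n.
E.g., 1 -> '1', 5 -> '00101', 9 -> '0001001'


num_bits = floor(log2(482)) + 1 = 9
leading_zeros = num_bits - 1 = 8
binary(482) = 111100010

Elias gamma(482) = '00000000' + '111100010' = 00000000111100010 (17 bits)


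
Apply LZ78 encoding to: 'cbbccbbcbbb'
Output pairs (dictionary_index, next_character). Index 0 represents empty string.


LZ78 encoding steps:
Dictionary: {0: ''}
Step 1: w='' (idx 0), next='c' -> output (0, 'c'), add 'c' as idx 1
Step 2: w='' (idx 0), next='b' -> output (0, 'b'), add 'b' as idx 2
Step 3: w='b' (idx 2), next='c' -> output (2, 'c'), add 'bc' as idx 3
Step 4: w='c' (idx 1), next='b' -> output (1, 'b'), add 'cb' as idx 4
Step 5: w='bc' (idx 3), next='b' -> output (3, 'b'), add 'bcb' as idx 5
Step 6: w='b' (idx 2), next='b' -> output (2, 'b'), add 'bb' as idx 6


Encoded: [(0, 'c'), (0, 'b'), (2, 'c'), (1, 'b'), (3, 'b'), (2, 'b')]


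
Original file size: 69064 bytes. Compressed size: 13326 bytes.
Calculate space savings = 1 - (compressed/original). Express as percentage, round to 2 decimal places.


ratio = compressed/original = 13326/69064 = 0.192951
savings = 1 - ratio = 1 - 0.192951 = 0.807049
as a percentage: 0.807049 * 100 = 80.7%

Space savings = 1 - 13326/69064 = 80.7%


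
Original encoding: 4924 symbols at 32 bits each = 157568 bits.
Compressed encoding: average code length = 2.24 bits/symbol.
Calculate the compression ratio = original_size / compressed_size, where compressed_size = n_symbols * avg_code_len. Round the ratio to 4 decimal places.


original_size = n_symbols * orig_bits = 4924 * 32 = 157568 bits
compressed_size = n_symbols * avg_code_len = 4924 * 2.24 = 11029.76 bits
ratio = original_size / compressed_size = 157568 / 11029.76 = 14.2857

Compression ratio = 14.2857


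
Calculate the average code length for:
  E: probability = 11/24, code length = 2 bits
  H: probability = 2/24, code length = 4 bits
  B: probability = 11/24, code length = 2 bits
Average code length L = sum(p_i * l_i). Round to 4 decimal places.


Weighted contributions p_i * l_i:
  E: (11/24) * 2 = 22/24
  H: (2/24) * 4 = 8/24
  B: (11/24) * 2 = 22/24
Sum = (22 + 8 + 22)/24 = 52/24

L = 52/24 = 2.1667 bits/symbol


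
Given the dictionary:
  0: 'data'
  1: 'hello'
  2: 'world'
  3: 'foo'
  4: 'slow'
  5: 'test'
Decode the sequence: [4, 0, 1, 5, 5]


Look up each index in the dictionary:
  4 -> 'slow'
  0 -> 'data'
  1 -> 'hello'
  5 -> 'test'
  5 -> 'test'

Decoded: "slow data hello test test"


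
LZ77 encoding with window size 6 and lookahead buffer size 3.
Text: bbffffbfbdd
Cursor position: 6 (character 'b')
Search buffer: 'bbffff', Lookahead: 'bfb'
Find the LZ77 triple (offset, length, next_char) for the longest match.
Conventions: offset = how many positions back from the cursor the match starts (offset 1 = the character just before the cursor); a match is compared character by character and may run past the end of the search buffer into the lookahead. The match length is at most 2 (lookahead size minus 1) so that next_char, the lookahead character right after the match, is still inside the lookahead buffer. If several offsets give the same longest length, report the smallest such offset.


Try each offset into the search buffer:
  offset=1 (pos 5, char 'f'): match length 0
  offset=2 (pos 4, char 'f'): match length 0
  offset=3 (pos 3, char 'f'): match length 0
  offset=4 (pos 2, char 'f'): match length 0
  offset=5 (pos 1, char 'b'): match length 2
  offset=6 (pos 0, char 'b'): match length 1
Longest match has length 2 at offset 5.
next_char = character at position 6 + 2 = 8 -> 'b'

Best match: offset=5, length=2 (matching 'bf' starting at position 1)
LZ77 triple: (5, 2, 'b')


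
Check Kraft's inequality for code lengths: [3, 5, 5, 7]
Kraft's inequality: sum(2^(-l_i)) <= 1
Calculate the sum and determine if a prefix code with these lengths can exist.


Sum = 2^(-3) + 2^(-5) + 2^(-5) + 2^(-7)
    = 0.125 + 0.03125 + 0.03125 + 0.0078125
    = 25/128 = 0.1953125
Since 0.1953125 <= 1, Kraft's inequality IS satisfied.
A prefix code with these lengths CAN exist.

Kraft sum = 0.1953125. Satisfied.


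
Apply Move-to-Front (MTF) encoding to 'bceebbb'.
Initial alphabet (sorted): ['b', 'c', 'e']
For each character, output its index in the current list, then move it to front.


MTF encoding:
'b': index 0 in ['b', 'c', 'e'] -> ['b', 'c', 'e']
'c': index 1 in ['b', 'c', 'e'] -> ['c', 'b', 'e']
'e': index 2 in ['c', 'b', 'e'] -> ['e', 'c', 'b']
'e': index 0 in ['e', 'c', 'b'] -> ['e', 'c', 'b']
'b': index 2 in ['e', 'c', 'b'] -> ['b', 'e', 'c']
'b': index 0 in ['b', 'e', 'c'] -> ['b', 'e', 'c']
'b': index 0 in ['b', 'e', 'c'] -> ['b', 'e', 'c']


Output: [0, 1, 2, 0, 2, 0, 0]


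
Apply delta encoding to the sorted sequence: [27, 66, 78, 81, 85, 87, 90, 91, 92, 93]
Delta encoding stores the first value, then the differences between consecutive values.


First value: 27
Deltas:
  66 - 27 = 39
  78 - 66 = 12
  81 - 78 = 3
  85 - 81 = 4
  87 - 85 = 2
  90 - 87 = 3
  91 - 90 = 1
  92 - 91 = 1
  93 - 92 = 1


Delta encoded: [27, 39, 12, 3, 4, 2, 3, 1, 1, 1]


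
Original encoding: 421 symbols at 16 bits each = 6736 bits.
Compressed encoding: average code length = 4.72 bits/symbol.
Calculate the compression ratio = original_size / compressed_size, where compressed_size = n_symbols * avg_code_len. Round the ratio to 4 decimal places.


original_size = n_symbols * orig_bits = 421 * 16 = 6736 bits
compressed_size = n_symbols * avg_code_len = 421 * 4.72 = 1987.12 bits
ratio = original_size / compressed_size = 6736 / 1987.12 = 3.3898

Compression ratio = 3.3898


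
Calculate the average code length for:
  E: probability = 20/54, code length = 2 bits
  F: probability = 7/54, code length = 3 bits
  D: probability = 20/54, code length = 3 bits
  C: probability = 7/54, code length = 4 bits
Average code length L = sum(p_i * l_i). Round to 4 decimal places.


Weighted contributions p_i * l_i:
  E: (20/54) * 2 = 40/54
  F: (7/54) * 3 = 21/54
  D: (20/54) * 3 = 60/54
  C: (7/54) * 4 = 28/54
Sum = (40 + 21 + 60 + 28)/54 = 149/54

L = 149/54 = 2.7593 bits/symbol


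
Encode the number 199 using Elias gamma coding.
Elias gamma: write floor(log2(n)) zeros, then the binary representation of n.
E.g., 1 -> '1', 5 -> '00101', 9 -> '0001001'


num_bits = floor(log2(199)) + 1 = 8
leading_zeros = num_bits - 1 = 7
binary(199) = 11000111

Elias gamma(199) = '0000000' + '11000111' = 000000011000111 (15 bits)


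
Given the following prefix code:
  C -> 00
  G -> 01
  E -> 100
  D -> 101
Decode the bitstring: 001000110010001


Decoding step by step:
Bits 00 -> C
Bits 100 -> E
Bits 01 -> G
Bits 100 -> E
Bits 100 -> E
Bits 01 -> G


Decoded message: CEGEEG


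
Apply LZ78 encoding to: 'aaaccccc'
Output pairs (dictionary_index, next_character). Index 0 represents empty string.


LZ78 encoding steps:
Dictionary: {0: ''}
Step 1: w='' (idx 0), next='a' -> output (0, 'a'), add 'a' as idx 1
Step 2: w='a' (idx 1), next='a' -> output (1, 'a'), add 'aa' as idx 2
Step 3: w='' (idx 0), next='c' -> output (0, 'c'), add 'c' as idx 3
Step 4: w='c' (idx 3), next='c' -> output (3, 'c'), add 'cc' as idx 4
Step 5: w='cc' (idx 4), end of input -> output (4, '')


Encoded: [(0, 'a'), (1, 'a'), (0, 'c'), (3, 'c'), (4, '')]
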